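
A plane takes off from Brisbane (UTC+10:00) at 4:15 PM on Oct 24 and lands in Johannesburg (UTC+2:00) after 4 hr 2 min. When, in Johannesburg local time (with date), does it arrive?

Johannesburg is 8:00 behind Brisbane.
After 4 hours 2 minutes it is 8:17 PM in Brisbane.
Shift by the zone difference: 8:17 PM − 8:00 = 12:17 PM on Oct 24 in Johannesburg.

12:17 PM on October 24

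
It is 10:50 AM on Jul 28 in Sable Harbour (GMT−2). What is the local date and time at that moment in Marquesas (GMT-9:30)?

In UTC: 10:50 AM + 2:00 = 12:50 PM on Jul 28.
Marquesas is UTC−9:30: 12:50 PM − 9:30 = 3:20 AM on Jul 28.

3:20 AM on July 28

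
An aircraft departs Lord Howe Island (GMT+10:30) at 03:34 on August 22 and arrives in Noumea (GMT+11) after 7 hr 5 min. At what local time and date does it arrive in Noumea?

Convert departure to UTC: 03:34 − 10:30 = 17:04 UTC on Aug 21.
Add 7 hours 5 minutes travel time → 00:09 UTC (Aug 22).
Noumea is UTC+11:00, so local arrival = 00:09 + 11:00 = 11:09 on Aug 22.

11:09 on Aug 22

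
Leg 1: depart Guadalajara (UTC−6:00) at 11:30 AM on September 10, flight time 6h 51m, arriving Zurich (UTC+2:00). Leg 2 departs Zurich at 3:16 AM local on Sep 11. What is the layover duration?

55 minutes

Convert departure to UTC: 11:30 AM + 6:00 = 5:30 PM UTC on Sep 10.
Add 6 hours and 51 minutes flight time → 12:21 AM UTC (Sep 11).
Zurich is UTC+2:00, so local arrival = 12:21 AM + 2:00 = 2:21 AM on Sep 11.
Layover = 3:16 AM − 2:21 AM = 55 minutes.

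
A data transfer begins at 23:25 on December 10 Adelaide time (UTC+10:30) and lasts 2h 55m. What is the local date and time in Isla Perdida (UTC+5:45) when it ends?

Convert start to UTC: 23:25 − 10:30 = 12:55 UTC on Dec 10.
Add 2 hours and 55 minutes duration → 15:50 UTC.
Isla Perdida is UTC+5:45, so local end time = 15:50 + 5:45 = 21:35 on Dec 10.

21:35 on Dec 10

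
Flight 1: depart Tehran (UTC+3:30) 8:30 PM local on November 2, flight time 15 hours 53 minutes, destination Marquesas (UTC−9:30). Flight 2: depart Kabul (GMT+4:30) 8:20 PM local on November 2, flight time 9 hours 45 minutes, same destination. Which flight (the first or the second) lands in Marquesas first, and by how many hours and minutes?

the second, by 7 hours 18 minutes

Flight 1 in UTC: 8:30 PM − 3:30 = 5:00 PM on Nov 2.
+15 hours 53 minutes → arrive 8:53 AM UTC on Nov 3.
Flight 2 in UTC: 8:20 PM − 4:30 = 3:50 PM on Nov 2.
+9 hours and 45 minutes → arrive 1:35 AM UTC on Nov 3.
Flight 2 lands earlier by 7 hours 18 minutes.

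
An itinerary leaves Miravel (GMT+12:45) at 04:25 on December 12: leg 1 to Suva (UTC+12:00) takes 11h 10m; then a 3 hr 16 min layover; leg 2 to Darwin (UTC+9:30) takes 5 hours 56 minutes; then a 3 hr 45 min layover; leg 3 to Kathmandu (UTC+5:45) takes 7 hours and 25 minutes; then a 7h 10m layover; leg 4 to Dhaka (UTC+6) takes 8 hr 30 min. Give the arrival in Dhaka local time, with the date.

20:52 on December 13

Convert departure to UTC: 04:25 − 12:45 = 15:40 UTC on Dec 11.
Add 11 hours 10 minutes leg 1 → 02:50 UTC (Dec 12).
Add 3 hours 16 minutes layover in Suva → 06:06 UTC.
Add 5 hours 56 minutes leg 2 → 12:02 UTC.
Add 3 hours 45 minutes layover in Darwin → 15:47 UTC.
Add 7 hours 25 minutes leg 3 → 23:12 UTC.
Add 7 hours 10 minutes layover in Kathmandu → 06:22 UTC (Dec 13).
Add 8 hours 30 minutes leg 4 → 14:52 UTC.
Dhaka is UTC+6:00, so local arrival = 14:52 + 6:00 = 20:52 on Dec 13.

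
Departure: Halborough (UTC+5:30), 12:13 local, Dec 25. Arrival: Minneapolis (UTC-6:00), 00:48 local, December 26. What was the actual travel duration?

24 hours 5 minutes

Minneapolis is 11:30 behind Halborough.
Clock-face elapsed time (ignoring zones) is 12 hours 35 minutes.
Actual elapsed = 12 hours 35 minutes + 11:30 = 24 hours 5 minutes.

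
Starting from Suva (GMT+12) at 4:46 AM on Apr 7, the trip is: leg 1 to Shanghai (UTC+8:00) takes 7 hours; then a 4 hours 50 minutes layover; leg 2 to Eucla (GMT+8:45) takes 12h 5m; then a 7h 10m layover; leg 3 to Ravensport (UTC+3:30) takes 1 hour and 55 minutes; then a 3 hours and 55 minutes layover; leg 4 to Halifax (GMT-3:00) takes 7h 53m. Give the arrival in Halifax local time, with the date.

Convert departure to UTC: 4:46 AM − 12:00 = 4:46 PM UTC on Apr 6.
Add 7 hours leg 1 → 11:46 PM UTC.
Add 4 hours 50 minutes layover in Shanghai → 4:36 AM UTC (Apr 7).
Add 12 hours 5 minutes leg 2 → 4:41 PM UTC.
Add 7 hours and 10 minutes layover in Eucla → 11:51 PM UTC.
Add 1 hour and 55 minutes leg 3 → 1:46 AM UTC (Apr 8).
Add 3 hours 55 minutes layover in Ravensport → 5:41 AM UTC.
Add 7 hours 53 minutes leg 4 → 1:34 PM UTC.
Halifax is UTC−3:00, so local arrival = 1:34 PM − 3:00 = 10:34 AM on Apr 8.

10:34 AM on April 8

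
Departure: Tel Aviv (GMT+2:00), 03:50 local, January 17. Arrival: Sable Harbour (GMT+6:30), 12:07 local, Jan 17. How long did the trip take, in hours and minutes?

Departure in UTC: 03:50 − 2:00 = 01:50 on Jan 17.
Arrival in UTC: 12:07 − 6:30 = 05:37 on Jan 17.
Elapsed = 05:37 − 01:50 = 3 hours 47 minutes.

3 hours 47 minutes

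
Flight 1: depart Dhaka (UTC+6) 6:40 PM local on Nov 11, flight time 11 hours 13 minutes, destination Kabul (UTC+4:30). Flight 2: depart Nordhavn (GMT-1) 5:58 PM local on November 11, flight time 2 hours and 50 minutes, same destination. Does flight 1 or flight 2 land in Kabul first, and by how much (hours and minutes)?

the second, by 2 hours 5 minutes

Flight 1 in UTC: 6:40 PM − 6:00 = 12:40 PM on Nov 11.
+11 hours and 13 minutes → arrive 11:53 PM UTC on Nov 11.
Flight 2 in UTC: 5:58 PM + 1:00 = 6:58 PM on Nov 11.
+2 hours and 50 minutes → arrive 9:48 PM UTC on Nov 11.
Flight 2 lands earlier by 2 hours 5 minutes.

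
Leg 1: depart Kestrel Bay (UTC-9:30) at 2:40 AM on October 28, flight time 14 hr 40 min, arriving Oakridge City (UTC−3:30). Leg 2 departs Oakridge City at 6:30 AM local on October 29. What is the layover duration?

Convert departure to UTC: 2:40 AM + 9:30 = 12:10 PM UTC on Oct 28.
Add 14 hours and 40 minutes flight time → 2:50 AM UTC (Oct 29).
Oakridge City is UTC−3:30, so local arrival = 2:50 AM − 3:30 = 11:20 PM on Oct 28.
Layover = 6:30 AM − 11:20 PM (+1 day) = 7 hours 10 minutes.

7 hours 10 minutes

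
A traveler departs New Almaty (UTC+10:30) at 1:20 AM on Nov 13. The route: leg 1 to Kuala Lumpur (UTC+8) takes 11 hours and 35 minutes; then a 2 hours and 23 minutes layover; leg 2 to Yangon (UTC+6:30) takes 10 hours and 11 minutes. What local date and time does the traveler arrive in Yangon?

9:29 PM on November 13

Convert departure to UTC: 1:20 AM − 10:30 = 2:50 PM UTC on Nov 12.
Add 11 hours 35 minutes leg 1 → 2:25 AM UTC (Nov 13).
Add 2 hours and 23 minutes layover in Kuala Lumpur → 4:48 AM UTC.
Add 10 hours 11 minutes leg 2 → 2:59 PM UTC.
Yangon is UTC+6:30, so local arrival = 2:59 PM + 6:30 = 9:29 PM on Nov 13.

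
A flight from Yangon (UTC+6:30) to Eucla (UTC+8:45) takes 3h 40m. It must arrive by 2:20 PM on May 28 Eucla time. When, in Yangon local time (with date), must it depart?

8:25 AM on May 28

Target arrival in UTC: 2:20 PM − 8:45 = 5:35 AM on May 28.
Subtract 3 hours 40 minutes → departure 1:55 AM UTC on May 28.
Yangon is UTC+6:30: 1:55 AM + 6:30 = 8:25 AM on May 28.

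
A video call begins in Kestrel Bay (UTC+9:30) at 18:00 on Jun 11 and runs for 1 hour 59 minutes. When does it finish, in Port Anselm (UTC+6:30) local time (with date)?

16:59 on June 11

Convert start to UTC: 18:00 − 9:30 = 08:30 UTC on Jun 11.
Add 1 hour 59 minutes duration → 10:29 UTC.
Port Anselm is UTC+6:30, so local end time = 10:29 + 6:30 = 16:59 on Jun 11.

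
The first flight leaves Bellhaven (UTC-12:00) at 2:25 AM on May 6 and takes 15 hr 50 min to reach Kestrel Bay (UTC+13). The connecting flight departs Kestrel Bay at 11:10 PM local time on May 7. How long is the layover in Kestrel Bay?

Convert departure to UTC: 2:25 AM + 12:00 = 2:25 PM UTC on May 6.
Add 15 hours 50 minutes flight time → 6:15 AM UTC (May 7).
Kestrel Bay is UTC+13:00, so local arrival = 6:15 AM + 13:00 = 7:15 PM on May 7.
Layover = 11:10 PM − 7:15 PM = 3 hours 55 minutes.

3 hours 55 minutes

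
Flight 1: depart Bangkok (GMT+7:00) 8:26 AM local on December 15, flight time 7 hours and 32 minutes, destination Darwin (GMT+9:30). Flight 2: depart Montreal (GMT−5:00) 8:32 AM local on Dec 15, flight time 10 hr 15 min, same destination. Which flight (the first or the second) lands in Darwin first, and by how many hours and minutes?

the first, by 14 hours 49 minutes

Flight 1 in UTC: 8:26 AM − 7:00 = 1:26 AM on Dec 15.
+7 hours 32 minutes → arrive 8:58 AM UTC on Dec 15.
Flight 2 in UTC: 8:32 AM + 5:00 = 1:32 PM on Dec 15.
+10 hours 15 minutes → arrive 11:47 PM UTC on Dec 15.
Flight 1 lands earlier by 14 hours 49 minutes.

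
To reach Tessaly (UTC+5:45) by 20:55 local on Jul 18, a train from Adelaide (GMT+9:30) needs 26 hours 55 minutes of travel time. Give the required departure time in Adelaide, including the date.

21:45 on July 17

Target arrival in UTC: 20:55 − 5:45 = 15:10 on Jul 18.
Subtract 26 hours and 55 minutes → departure 12:15 UTC on Jul 17.
Adelaide is UTC+9:30: 12:15 + 9:30 = 21:45 on Jul 17.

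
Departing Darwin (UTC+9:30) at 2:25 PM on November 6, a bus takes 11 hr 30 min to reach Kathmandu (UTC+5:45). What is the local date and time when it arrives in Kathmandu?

10:10 PM on Nov 6

Convert departure to UTC: 2:25 PM − 9:30 = 4:55 AM UTC on Nov 6.
Add 11 hours and 30 minutes travel time → 4:25 PM UTC.
Kathmandu is UTC+5:45, so local arrival = 4:25 PM + 5:45 = 10:10 PM on Nov 6.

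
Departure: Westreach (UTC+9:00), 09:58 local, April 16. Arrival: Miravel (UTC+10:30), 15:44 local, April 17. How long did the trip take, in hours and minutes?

28 hours 16 minutes

Departure in UTC: 09:58 − 9:00 = 00:58 on Apr 16.
Arrival in UTC: 15:44 − 10:30 = 05:14 on Apr 17.
Elapsed = 05:14 − 00:58 (+1 day) = 28 hours 16 minutes.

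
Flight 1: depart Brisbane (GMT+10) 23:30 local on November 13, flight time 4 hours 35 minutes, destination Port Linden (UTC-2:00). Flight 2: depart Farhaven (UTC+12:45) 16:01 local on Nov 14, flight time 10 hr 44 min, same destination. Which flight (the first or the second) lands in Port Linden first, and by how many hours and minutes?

the first, by 19 hours 55 minutes

Flight 1 in UTC: 23:30 − 10:00 = 13:30 on Nov 13.
+4 hours and 35 minutes → arrive 18:05 UTC on Nov 13.
Flight 2 in UTC: 16:01 − 12:45 = 03:16 on Nov 14.
+10 hours and 44 minutes → arrive 14:00 UTC on Nov 14.
Flight 1 lands earlier by 19 hours 55 minutes.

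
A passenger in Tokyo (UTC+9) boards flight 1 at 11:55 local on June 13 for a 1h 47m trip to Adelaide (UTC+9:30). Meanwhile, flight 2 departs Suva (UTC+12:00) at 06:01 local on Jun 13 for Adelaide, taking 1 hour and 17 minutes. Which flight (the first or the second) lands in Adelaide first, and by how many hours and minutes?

Flight 1 in UTC: 11:55 − 9:00 = 02:55 on Jun 13.
+1 hour and 47 minutes → arrive 04:42 UTC on Jun 13.
Flight 2 in UTC: 06:01 − 12:00 = 18:01 on Jun 12.
+1 hour 17 minutes → arrive 19:18 UTC on Jun 12.
Flight 2 lands earlier by 9 hours 24 minutes.

the second, by 9 hours 24 minutes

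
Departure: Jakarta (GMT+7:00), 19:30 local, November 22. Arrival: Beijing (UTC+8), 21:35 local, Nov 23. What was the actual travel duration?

25 hours 5 minutes

Departure in UTC: 19:30 − 7:00 = 12:30 on Nov 22.
Arrival in UTC: 21:35 − 8:00 = 13:35 on Nov 23.
Elapsed = 13:35 − 12:30 (+1 day) = 25 hours 5 minutes.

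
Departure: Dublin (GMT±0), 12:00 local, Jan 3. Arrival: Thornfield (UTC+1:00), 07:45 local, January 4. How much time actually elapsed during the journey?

18 hours 45 minutes

Departure is already UTC: 12:00 on Jan 3.
Arrival in UTC: 07:45 − 1:00 = 06:45 on Jan 4.
Elapsed = 06:45 − 12:00 (+1 day) = 18 hours 45 minutes.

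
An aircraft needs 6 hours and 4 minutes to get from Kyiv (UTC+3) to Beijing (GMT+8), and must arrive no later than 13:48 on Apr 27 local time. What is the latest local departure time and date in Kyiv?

02:44 on Apr 27

Target arrival in UTC: 13:48 − 8:00 = 05:48 on Apr 27.
Subtract 6 hours and 4 minutes → departure 23:44 UTC on Apr 26.
Kyiv is UTC+3:00: 23:44 + 3:00 = 02:44 on Apr 27.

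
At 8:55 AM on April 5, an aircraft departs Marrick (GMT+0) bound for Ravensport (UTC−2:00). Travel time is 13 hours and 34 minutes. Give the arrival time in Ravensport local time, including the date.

8:29 PM on Apr 5

Marrick is at UTC+0, so departure is already 8:55 AM UTC on Apr 5.
Add 13 hours and 34 minutes travel time → 10:29 PM UTC.
Ravensport is UTC−2:00, so local arrival = 10:29 PM − 2:00 = 8:29 PM on Apr 5.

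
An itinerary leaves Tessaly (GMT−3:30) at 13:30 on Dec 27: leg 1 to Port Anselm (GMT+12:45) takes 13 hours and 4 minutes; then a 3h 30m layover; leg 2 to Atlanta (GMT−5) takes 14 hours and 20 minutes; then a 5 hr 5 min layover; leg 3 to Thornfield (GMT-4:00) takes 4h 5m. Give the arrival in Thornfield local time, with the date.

Convert departure to UTC: 13:30 + 3:30 = 17:00 UTC on Dec 27.
Add 13 hours and 4 minutes leg 1 → 06:04 UTC (Dec 28).
Add 3 hours 30 minutes layover in Port Anselm → 09:34 UTC.
Add 14 hours 20 minutes leg 2 → 23:54 UTC.
Add 5 hours and 5 minutes layover in Atlanta → 04:59 UTC (Dec 29).
Add 4 hours 5 minutes leg 3 → 09:04 UTC.
Thornfield is UTC−4:00, so local arrival = 09:04 − 4:00 = 05:04 on Dec 29.

05:04 on December 29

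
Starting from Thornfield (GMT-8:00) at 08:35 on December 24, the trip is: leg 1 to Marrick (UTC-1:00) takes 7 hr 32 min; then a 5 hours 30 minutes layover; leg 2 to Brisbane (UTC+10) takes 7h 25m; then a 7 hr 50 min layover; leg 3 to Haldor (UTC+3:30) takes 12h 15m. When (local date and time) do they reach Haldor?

Convert departure to UTC: 08:35 + 8:00 = 16:35 UTC on Dec 24.
Add 7 hours 32 minutes leg 1 → 00:07 UTC (Dec 25).
Add 5 hours and 30 minutes layover in Marrick → 05:37 UTC.
Add 7 hours 25 minutes leg 2 → 13:02 UTC.
Add 7 hours 50 minutes layover in Brisbane → 20:52 UTC.
Add 12 hours and 15 minutes leg 3 → 09:07 UTC (Dec 26).
Haldor is UTC+3:30, so local arrival = 09:07 + 3:30 = 12:37 on Dec 26.

12:37 on Dec 26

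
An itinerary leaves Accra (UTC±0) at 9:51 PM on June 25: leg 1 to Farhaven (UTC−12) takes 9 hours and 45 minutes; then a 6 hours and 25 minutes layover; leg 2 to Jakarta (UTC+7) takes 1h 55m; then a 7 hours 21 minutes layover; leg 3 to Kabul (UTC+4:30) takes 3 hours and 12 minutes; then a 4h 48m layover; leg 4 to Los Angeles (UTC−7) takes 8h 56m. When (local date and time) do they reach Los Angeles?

9:13 AM on June 27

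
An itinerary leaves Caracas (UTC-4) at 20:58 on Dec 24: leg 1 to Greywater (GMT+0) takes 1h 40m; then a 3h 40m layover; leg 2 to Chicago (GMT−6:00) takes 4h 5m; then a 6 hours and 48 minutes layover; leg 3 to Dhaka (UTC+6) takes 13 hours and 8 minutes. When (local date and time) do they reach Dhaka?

Convert departure to UTC: 20:58 + 4:00 = 00:58 UTC on Dec 25.
Add 1 hour 40 minutes leg 1 → 02:38 UTC.
Add 3 hours and 40 minutes layover in Greywater → 06:18 UTC.
Add 4 hours and 5 minutes leg 2 → 10:23 UTC.
Add 6 hours and 48 minutes layover in Chicago → 17:11 UTC.
Add 13 hours 8 minutes leg 3 → 06:19 UTC (Dec 26).
Dhaka is UTC+6:00, so local arrival = 06:19 + 6:00 = 12:19 on Dec 26.

12:19 on Dec 26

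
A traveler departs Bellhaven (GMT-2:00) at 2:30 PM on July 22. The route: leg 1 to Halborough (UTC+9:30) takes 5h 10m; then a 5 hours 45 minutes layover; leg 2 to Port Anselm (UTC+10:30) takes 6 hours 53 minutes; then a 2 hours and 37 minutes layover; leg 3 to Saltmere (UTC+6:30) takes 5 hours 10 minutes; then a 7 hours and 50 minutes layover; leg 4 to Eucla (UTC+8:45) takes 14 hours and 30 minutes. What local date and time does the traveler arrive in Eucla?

1:10 AM on July 25

Convert departure to UTC: 2:30 PM + 2:00 = 4:30 PM UTC on Jul 22.
Add 5 hours and 10 minutes leg 1 → 9:40 PM UTC.
Add 5 hours 45 minutes layover in Halborough → 3:25 AM UTC (Jul 23).
Add 6 hours 53 minutes leg 2 → 10:18 AM UTC.
Add 2 hours 37 minutes layover in Port Anselm → 12:55 PM UTC.
Add 5 hours and 10 minutes leg 3 → 6:05 PM UTC.
Add 7 hours and 50 minutes layover in Saltmere → 1:55 AM UTC (Jul 24).
Add 14 hours and 30 minutes leg 4 → 4:25 PM UTC.
Eucla is UTC+8:45, so local arrival = 4:25 PM + 8:45 = 1:10 AM on Jul 25.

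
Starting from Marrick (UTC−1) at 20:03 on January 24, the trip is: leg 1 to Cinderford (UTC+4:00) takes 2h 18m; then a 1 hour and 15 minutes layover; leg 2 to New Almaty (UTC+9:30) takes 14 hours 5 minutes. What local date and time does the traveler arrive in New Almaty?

00:11 on Jan 26

Convert departure to UTC: 20:03 + 1:00 = 21:03 UTC on Jan 24.
Add 2 hours and 18 minutes leg 1 → 23:21 UTC.
Add 1 hour and 15 minutes layover in Cinderford → 00:36 UTC (Jan 25).
Add 14 hours 5 minutes leg 2 → 14:41 UTC.
New Almaty is UTC+9:30, so local arrival = 14:41 + 9:30 = 00:11 on Jan 26.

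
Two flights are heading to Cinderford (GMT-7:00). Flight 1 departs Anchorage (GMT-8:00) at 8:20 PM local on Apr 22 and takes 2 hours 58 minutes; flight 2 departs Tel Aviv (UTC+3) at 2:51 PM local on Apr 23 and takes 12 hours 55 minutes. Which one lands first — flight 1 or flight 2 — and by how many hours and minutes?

the first, by 17 hours 28 minutes

Flight 1 in UTC: 8:20 PM + 8:00 = 4:20 AM on Apr 23.
+2 hours and 58 minutes → arrive 7:18 AM UTC on Apr 23.
Flight 2 in UTC: 2:51 PM − 3:00 = 11:51 AM on Apr 23.
+12 hours and 55 minutes → arrive 12:46 AM UTC on Apr 24.
Flight 1 lands earlier by 17 hours 28 minutes.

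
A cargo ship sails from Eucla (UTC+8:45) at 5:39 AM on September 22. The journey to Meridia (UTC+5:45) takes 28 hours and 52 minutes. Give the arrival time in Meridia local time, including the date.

7:31 AM on September 23

Meridia is 3:00 behind Eucla.
After 28 hours and 52 minutes it is 10:31 AM (Sep 23) in Eucla.
Shift by the zone difference: 10:31 AM − 3:00 = 7:31 AM on Sep 23 in Meridia.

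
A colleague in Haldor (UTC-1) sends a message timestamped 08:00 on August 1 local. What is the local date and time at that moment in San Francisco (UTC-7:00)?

02:00 on August 1

In UTC: 08:00 + 1:00 = 09:00 on Aug 1.
San Francisco is UTC−7:00: 09:00 − 7:00 = 02:00 on Aug 1.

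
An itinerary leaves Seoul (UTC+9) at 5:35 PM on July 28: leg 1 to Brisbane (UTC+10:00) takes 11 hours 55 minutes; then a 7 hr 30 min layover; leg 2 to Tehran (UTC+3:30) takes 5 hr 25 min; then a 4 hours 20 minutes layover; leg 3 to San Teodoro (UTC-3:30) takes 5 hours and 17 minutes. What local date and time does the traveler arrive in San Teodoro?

Convert departure to UTC: 5:35 PM − 9:00 = 8:35 AM UTC on Jul 28.
Add 11 hours 55 minutes leg 1 → 8:30 PM UTC.
Add 7 hours and 30 minutes layover in Brisbane → 4:00 AM UTC (Jul 29).
Add 5 hours and 25 minutes leg 2 → 9:25 AM UTC.
Add 4 hours and 20 minutes layover in Tehran → 1:45 PM UTC.
Add 5 hours 17 minutes leg 3 → 7:02 PM UTC.
San Teodoro is UTC−3:30, so local arrival = 7:02 PM − 3:30 = 3:32 PM on Jul 29.

3:32 PM on Jul 29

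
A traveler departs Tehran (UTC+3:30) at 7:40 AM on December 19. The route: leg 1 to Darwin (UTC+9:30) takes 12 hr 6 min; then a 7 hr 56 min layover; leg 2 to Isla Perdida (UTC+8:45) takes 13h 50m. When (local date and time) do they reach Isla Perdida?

10:47 PM on December 20

Convert departure to UTC: 7:40 AM − 3:30 = 4:10 AM UTC on Dec 19.
Add 12 hours and 6 minutes leg 1 → 4:16 PM UTC.
Add 7 hours and 56 minutes layover in Darwin → 12:12 AM UTC (Dec 20).
Add 13 hours 50 minutes leg 2 → 2:02 PM UTC.
Isla Perdida is UTC+8:45, so local arrival = 2:02 PM + 8:45 = 10:47 PM on Dec 20.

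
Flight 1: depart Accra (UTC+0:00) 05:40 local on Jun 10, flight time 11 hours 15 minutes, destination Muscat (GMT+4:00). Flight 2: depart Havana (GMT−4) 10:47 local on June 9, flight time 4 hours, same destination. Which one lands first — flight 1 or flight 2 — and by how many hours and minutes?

Flight 1 departs at 05:40 UTC (Jun 10).
+11 hours and 15 minutes → arrive 16:55 UTC on Jun 10.
Flight 2 in UTC: 10:47 + 4:00 = 14:47 on Jun 9.
+4 hours → arrive 18:47 UTC on Jun 9.
Flight 2 lands earlier by 22 hours 8 minutes.

the second, by 22 hours 8 minutes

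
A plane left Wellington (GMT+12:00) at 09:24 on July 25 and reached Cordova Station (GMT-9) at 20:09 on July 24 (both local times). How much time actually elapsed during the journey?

7 hours 45 minutes

Departure in UTC: 09:24 − 12:00 = 21:24 on Jul 24.
Arrival in UTC: 20:09 + 9:00 = 05:09 on Jul 25.
Elapsed = 05:09 − 21:24 (+1 day) = 7 hours 45 minutes.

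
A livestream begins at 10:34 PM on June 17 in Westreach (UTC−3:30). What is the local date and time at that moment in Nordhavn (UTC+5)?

7:04 AM on June 18

In UTC: 10:34 PM + 3:30 = 2:04 AM on Jun 18.
Nordhavn is UTC+5:00: 2:04 AM + 5:00 = 7:04 AM on Jun 18.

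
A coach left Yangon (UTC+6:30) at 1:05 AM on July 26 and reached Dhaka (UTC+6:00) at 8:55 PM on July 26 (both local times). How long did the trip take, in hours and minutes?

20 hours 20 minutes

Departure in UTC: 1:05 AM − 6:30 = 6:35 PM on Jul 25.
Arrival in UTC: 8:55 PM − 6:00 = 2:55 PM on Jul 26.
Elapsed = 2:55 PM − 6:35 PM (+1 day) = 20 hours 20 minutes.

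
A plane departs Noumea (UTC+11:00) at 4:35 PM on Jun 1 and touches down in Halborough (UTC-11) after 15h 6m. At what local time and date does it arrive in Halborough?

9:41 AM on June 1

Halborough is 22:00 behind Noumea.
After 15 hours 6 minutes it is 7:41 AM (Jun 2) in Noumea.
Shift by the zone difference: 7:41 AM − 22:00 = 9:41 AM on Jun 1 in Halborough.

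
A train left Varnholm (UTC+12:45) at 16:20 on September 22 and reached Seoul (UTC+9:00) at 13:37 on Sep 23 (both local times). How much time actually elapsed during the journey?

25 hours 2 minutes

Departure in UTC: 16:20 − 12:45 = 03:35 on Sep 22.
Arrival in UTC: 13:37 − 9:00 = 04:37 on Sep 23.
Elapsed = 04:37 − 03:35 (+1 day) = 25 hours 2 minutes.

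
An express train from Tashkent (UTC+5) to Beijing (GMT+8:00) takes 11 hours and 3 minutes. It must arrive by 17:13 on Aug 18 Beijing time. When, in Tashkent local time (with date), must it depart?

03:10 on August 18

Target arrival in UTC: 17:13 − 8:00 = 09:13 on Aug 18.
Subtract 11 hours 3 minutes → departure 22:10 UTC on Aug 17.
Tashkent is UTC+5:00: 22:10 + 5:00 = 03:10 on Aug 18.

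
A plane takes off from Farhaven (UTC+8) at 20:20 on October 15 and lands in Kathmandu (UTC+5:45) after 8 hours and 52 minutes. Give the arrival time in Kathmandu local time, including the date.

Convert departure to UTC: 20:20 − 8:00 = 12:20 UTC on Oct 15.
Add 8 hours and 52 minutes travel time → 21:12 UTC.
Kathmandu is UTC+5:45, so local arrival = 21:12 + 5:45 = 02:57 on Oct 16.

02:57 on October 16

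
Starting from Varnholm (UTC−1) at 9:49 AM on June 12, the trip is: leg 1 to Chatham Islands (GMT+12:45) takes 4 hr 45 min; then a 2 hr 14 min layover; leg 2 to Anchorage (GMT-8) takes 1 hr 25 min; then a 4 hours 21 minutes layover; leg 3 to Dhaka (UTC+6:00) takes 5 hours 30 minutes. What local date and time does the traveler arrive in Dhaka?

11:04 AM on June 13

Convert departure to UTC: 9:49 AM + 1:00 = 10:49 AM UTC on Jun 12.
Add 4 hours and 45 minutes leg 1 → 3:34 PM UTC.
Add 2 hours 14 minutes layover in Chatham Islands → 5:48 PM UTC.
Add 1 hour 25 minutes leg 2 → 7:13 PM UTC.
Add 4 hours and 21 minutes layover in Anchorage → 11:34 PM UTC.
Add 5 hours 30 minutes leg 3 → 5:04 AM UTC (Jun 13).
Dhaka is UTC+6:00, so local arrival = 5:04 AM + 6:00 = 11:04 AM on Jun 13.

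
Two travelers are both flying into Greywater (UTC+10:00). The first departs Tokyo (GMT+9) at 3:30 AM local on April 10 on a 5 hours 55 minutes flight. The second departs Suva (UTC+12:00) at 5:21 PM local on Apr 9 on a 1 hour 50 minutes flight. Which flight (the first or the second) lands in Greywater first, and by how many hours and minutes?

the second, by 17 hours 14 minutes

Flight 1 in UTC: 3:30 AM − 9:00 = 6:30 PM on Apr 9.
+5 hours 55 minutes → arrive 12:25 AM UTC on Apr 10.
Flight 2 in UTC: 5:21 PM − 12:00 = 5:21 AM on Apr 9.
+1 hour 50 minutes → arrive 7:11 AM UTC on Apr 9.
Flight 2 lands earlier by 17 hours 14 minutes.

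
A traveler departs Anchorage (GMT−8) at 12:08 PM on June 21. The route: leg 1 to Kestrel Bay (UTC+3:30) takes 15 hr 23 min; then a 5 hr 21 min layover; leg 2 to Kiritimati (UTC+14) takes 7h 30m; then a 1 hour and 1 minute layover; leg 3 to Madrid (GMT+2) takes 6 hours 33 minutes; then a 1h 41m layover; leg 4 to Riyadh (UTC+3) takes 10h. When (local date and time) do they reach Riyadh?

10:37 PM on June 23

Convert departure to UTC: 12:08 PM + 8:00 = 8:08 PM UTC on Jun 21.
Add 15 hours 23 minutes leg 1 → 11:31 AM UTC (Jun 22).
Add 5 hours and 21 minutes layover in Kestrel Bay → 4:52 PM UTC.
Add 7 hours and 30 minutes leg 2 → 12:22 AM UTC (Jun 23).
Add 1 hour 1 minute layover in Kiritimati → 1:23 AM UTC.
Add 6 hours and 33 minutes leg 3 → 7:56 AM UTC.
Add 1 hour and 41 minutes layover in Madrid → 9:37 AM UTC.
Add 10 hours leg 4 → 7:37 PM UTC.
Riyadh is UTC+3:00, so local arrival = 7:37 PM + 3:00 = 10:37 PM on Jun 23.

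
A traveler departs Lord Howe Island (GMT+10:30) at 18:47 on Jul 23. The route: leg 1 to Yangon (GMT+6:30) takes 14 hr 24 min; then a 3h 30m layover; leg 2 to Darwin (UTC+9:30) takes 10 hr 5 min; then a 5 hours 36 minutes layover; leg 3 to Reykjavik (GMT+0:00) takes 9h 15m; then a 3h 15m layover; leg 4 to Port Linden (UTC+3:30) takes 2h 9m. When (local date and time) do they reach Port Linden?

12:01 on July 25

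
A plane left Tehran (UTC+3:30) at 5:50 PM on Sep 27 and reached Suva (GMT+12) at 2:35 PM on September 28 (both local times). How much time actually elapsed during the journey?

12 hours 15 minutes

Departure in UTC: 5:50 PM − 3:30 = 2:20 PM on Sep 27.
Arrival in UTC: 2:35 PM − 12:00 = 2:35 AM on Sep 28.
Elapsed = 2:35 AM − 2:20 PM (+1 day) = 12 hours 15 minutes.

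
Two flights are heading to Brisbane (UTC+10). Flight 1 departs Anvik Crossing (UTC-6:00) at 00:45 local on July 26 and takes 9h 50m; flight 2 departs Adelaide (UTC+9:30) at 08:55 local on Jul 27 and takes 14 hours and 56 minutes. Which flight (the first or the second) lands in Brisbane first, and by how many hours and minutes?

Flight 1 in UTC: 00:45 + 6:00 = 06:45 on Jul 26.
+9 hours and 50 minutes → arrive 16:35 UTC on Jul 26.
Flight 2 in UTC: 08:55 − 9:30 = 23:25 on Jul 26.
+14 hours 56 minutes → arrive 14:21 UTC on Jul 27.
Flight 1 lands earlier by 21 hours 46 minutes.

the first, by 21 hours 46 minutes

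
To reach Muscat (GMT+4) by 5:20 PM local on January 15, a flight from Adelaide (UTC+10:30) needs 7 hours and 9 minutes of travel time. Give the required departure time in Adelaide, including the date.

4:41 PM on January 15

Target arrival in UTC: 5:20 PM − 4:00 = 1:20 PM on Jan 15.
Subtract 7 hours 9 minutes → departure 6:11 AM UTC on Jan 15.
Adelaide is UTC+10:30: 6:11 AM + 10:30 = 4:41 PM on Jan 15.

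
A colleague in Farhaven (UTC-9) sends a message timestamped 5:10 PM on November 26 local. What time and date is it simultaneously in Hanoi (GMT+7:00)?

9:10 AM on Nov 27

Hanoi is 16:00 ahead of Farhaven.
Shift by the zone difference: 5:10 PM + 16:00 = 9:10 AM on Nov 27 in Hanoi.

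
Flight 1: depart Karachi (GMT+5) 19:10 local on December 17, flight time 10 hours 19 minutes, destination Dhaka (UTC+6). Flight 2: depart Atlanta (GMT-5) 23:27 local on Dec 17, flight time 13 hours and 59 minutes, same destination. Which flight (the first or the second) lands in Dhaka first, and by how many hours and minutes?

Flight 1 in UTC: 19:10 − 5:00 = 14:10 on Dec 17.
+10 hours 19 minutes → arrive 00:29 UTC on Dec 18.
Flight 2 in UTC: 23:27 + 5:00 = 04:27 on Dec 18.
+13 hours and 59 minutes → arrive 18:26 UTC on Dec 18.
Flight 1 lands earlier by 17 hours 57 minutes.

the first, by 17 hours 57 minutes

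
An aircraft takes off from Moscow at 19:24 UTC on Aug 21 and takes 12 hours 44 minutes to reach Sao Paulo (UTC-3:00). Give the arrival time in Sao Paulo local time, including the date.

Departure is given in UTC: 19:24 on Aug 21.
Add 12 hours and 44 minutes → 08:08 UTC (Aug 22).
Sao Paulo is UTC−3:00: 08:08 − 3:00 = 05:08 on Aug 22.

05:08 on August 22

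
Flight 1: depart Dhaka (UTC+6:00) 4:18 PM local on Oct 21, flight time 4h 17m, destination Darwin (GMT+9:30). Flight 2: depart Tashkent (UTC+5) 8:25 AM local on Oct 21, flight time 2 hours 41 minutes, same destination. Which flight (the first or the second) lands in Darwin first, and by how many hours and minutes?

the second, by 8 hours 29 minutes

Flight 1 in UTC: 4:18 PM − 6:00 = 10:18 AM on Oct 21.
+4 hours and 17 minutes → arrive 2:35 PM UTC on Oct 21.
Flight 2 in UTC: 8:25 AM − 5:00 = 3:25 AM on Oct 21.
+2 hours 41 minutes → arrive 6:06 AM UTC on Oct 21.
Flight 2 lands earlier by 8 hours 29 minutes.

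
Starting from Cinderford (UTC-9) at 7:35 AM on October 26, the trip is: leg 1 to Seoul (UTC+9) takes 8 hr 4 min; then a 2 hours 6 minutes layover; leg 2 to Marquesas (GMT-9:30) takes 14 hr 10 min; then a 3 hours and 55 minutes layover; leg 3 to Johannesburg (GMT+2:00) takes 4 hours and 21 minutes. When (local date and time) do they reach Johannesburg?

Convert departure to UTC: 7:35 AM + 9:00 = 4:35 PM UTC on Oct 26.
Add 8 hours and 4 minutes leg 1 → 12:39 AM UTC (Oct 27).
Add 2 hours and 6 minutes layover in Seoul → 2:45 AM UTC.
Add 14 hours and 10 minutes leg 2 → 4:55 PM UTC.
Add 3 hours 55 minutes layover in Marquesas → 8:50 PM UTC.
Add 4 hours and 21 minutes leg 3 → 1:11 AM UTC (Oct 28).
Johannesburg is UTC+2:00, so local arrival = 1:11 AM + 2:00 = 3:11 AM on Oct 28.

3:11 AM on Oct 28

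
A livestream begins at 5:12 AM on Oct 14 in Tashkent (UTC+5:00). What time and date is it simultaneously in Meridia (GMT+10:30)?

In UTC: 5:12 AM − 5:00 = 12:12 AM on Oct 14.
Meridia is UTC+10:30: 12:12 AM + 10:30 = 10:42 AM on Oct 14.

10:42 AM on Oct 14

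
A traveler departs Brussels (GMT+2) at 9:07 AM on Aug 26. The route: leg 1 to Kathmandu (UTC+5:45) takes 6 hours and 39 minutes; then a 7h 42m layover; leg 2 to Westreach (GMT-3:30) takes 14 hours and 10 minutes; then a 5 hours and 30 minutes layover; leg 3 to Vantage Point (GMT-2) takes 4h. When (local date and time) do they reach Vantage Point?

Convert departure to UTC: 9:07 AM − 2:00 = 7:07 AM UTC on Aug 26.
Add 6 hours 39 minutes leg 1 → 1:46 PM UTC.
Add 7 hours 42 minutes layover in Kathmandu → 9:28 PM UTC.
Add 14 hours 10 minutes leg 2 → 11:38 AM UTC (Aug 27).
Add 5 hours 30 minutes layover in Westreach → 5:08 PM UTC.
Add 4 hours leg 3 → 9:08 PM UTC.
Vantage Point is UTC−2:00, so local arrival = 9:08 PM − 2:00 = 7:08 PM on Aug 27.

7:08 PM on August 27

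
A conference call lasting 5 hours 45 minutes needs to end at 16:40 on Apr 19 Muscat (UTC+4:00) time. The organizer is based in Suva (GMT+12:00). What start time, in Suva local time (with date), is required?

18:55 on Apr 19

Target end time in UTC: 16:40 − 4:00 = 12:40 on Apr 19.
Subtract 5 hours and 45 minutes → start 06:55 UTC on Apr 19.
Suva is UTC+12:00: 06:55 + 12:00 = 18:55 on Apr 19.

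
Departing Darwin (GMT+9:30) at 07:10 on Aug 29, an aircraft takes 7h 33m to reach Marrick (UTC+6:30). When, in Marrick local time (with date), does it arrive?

11:43 on Aug 29

Convert departure to UTC: 07:10 − 9:30 = 21:40 UTC on Aug 28.
Add 7 hours and 33 minutes travel time → 05:13 UTC (Aug 29).
Marrick is UTC+6:30, so local arrival = 05:13 + 6:30 = 11:43 on Aug 29.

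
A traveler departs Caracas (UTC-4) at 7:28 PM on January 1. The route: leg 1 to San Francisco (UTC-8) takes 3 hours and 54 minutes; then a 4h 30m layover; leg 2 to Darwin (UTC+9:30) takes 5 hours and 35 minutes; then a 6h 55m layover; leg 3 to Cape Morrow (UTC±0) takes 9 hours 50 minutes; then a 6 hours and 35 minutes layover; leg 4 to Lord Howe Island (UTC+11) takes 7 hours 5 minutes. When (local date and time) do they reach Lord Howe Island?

6:52 AM on January 4

Convert departure to UTC: 7:28 PM + 4:00 = 11:28 PM UTC on Jan 1.
Add 3 hours and 54 minutes leg 1 → 3:22 AM UTC (Jan 2).
Add 4 hours 30 minutes layover in San Francisco → 7:52 AM UTC.
Add 5 hours and 35 minutes leg 2 → 1:27 PM UTC.
Add 6 hours 55 minutes layover in Darwin → 8:22 PM UTC.
Add 9 hours 50 minutes leg 3 → 6:12 AM UTC (Jan 3).
Add 6 hours 35 minutes layover in Cape Morrow → 12:47 PM UTC.
Add 7 hours and 5 minutes leg 4 → 7:52 PM UTC.
Lord Howe Island is UTC+11:00, so local arrival = 7:52 PM + 11:00 = 6:52 AM on Jan 4.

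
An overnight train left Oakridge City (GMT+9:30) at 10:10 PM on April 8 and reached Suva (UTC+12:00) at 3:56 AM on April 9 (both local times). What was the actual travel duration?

Departure in UTC: 10:10 PM − 9:30 = 12:40 PM on Apr 8.
Arrival in UTC: 3:56 AM − 12:00 = 3:56 PM on Apr 8.
Elapsed = 3:56 PM − 12:40 PM = 3 hours 16 minutes.

3 hours 16 minutes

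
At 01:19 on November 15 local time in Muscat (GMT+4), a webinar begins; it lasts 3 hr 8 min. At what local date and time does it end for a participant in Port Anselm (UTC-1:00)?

Convert start to UTC: 01:19 − 4:00 = 21:19 UTC on Nov 14.
Add 3 hours 8 minutes duration → 00:27 UTC (Nov 15).
Port Anselm is UTC−1:00, so local end time = 00:27 − 1:00 = 23:27 on Nov 14.

23:27 on Nov 14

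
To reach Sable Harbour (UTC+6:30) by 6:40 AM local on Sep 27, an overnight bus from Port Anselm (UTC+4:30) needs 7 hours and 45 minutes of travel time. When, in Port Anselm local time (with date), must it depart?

Target arrival in UTC: 6:40 AM − 6:30 = 12:10 AM on Sep 27.
Subtract 7 hours 45 minutes → departure 4:25 PM UTC on Sep 26.
Port Anselm is UTC+4:30: 4:25 PM + 4:30 = 8:55 PM on Sep 26.

8:55 PM on Sep 26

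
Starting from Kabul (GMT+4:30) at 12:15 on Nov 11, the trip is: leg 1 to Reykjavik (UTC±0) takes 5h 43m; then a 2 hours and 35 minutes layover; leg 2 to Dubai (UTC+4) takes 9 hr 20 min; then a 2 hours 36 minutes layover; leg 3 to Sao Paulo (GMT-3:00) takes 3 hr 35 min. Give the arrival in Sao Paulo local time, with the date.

04:34 on November 12

Convert departure to UTC: 12:15 − 4:30 = 07:45 UTC on Nov 11.
Add 5 hours 43 minutes leg 1 → 13:28 UTC.
Add 2 hours and 35 minutes layover in Reykjavik → 16:03 UTC.
Add 9 hours 20 minutes leg 2 → 01:23 UTC (Nov 12).
Add 2 hours and 36 minutes layover in Dubai → 03:59 UTC.
Add 3 hours 35 minutes leg 3 → 07:34 UTC.
Sao Paulo is UTC−3:00, so local arrival = 07:34 − 3:00 = 04:34 on Nov 12.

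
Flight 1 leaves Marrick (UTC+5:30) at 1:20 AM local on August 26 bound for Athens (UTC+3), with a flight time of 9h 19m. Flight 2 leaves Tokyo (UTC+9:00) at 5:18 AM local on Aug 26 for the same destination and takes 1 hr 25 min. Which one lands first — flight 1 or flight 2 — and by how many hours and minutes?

the second, by 7 hours 26 minutes

Flight 1 in UTC: 1:20 AM − 5:30 = 7:50 PM on Aug 25.
+9 hours and 19 minutes → arrive 5:09 AM UTC on Aug 26.
Flight 2 in UTC: 5:18 AM − 9:00 = 8:18 PM on Aug 25.
+1 hour 25 minutes → arrive 9:43 PM UTC on Aug 25.
Flight 2 lands earlier by 7 hours 26 minutes.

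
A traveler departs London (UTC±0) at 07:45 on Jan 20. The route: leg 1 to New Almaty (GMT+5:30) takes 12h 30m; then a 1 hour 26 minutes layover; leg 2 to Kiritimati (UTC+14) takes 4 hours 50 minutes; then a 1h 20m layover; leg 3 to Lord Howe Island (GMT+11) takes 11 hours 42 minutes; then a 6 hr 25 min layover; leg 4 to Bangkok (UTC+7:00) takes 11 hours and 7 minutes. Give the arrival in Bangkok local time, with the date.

16:05 on January 22

London is at UTC+0, so departure is already 07:45 UTC on Jan 20.
Add 12 hours 30 minutes leg 1 → 20:15 UTC.
Add 1 hour 26 minutes layover in New Almaty → 21:41 UTC.
Add 4 hours 50 minutes leg 2 → 02:31 UTC (Jan 21).
Add 1 hour 20 minutes layover in Kiritimati → 03:51 UTC.
Add 11 hours and 42 minutes leg 3 → 15:33 UTC.
Add 6 hours and 25 minutes layover in Lord Howe Island → 21:58 UTC.
Add 11 hours 7 minutes leg 4 → 09:05 UTC (Jan 22).
Bangkok is UTC+7:00, so local arrival = 09:05 + 7:00 = 16:05 on Jan 22.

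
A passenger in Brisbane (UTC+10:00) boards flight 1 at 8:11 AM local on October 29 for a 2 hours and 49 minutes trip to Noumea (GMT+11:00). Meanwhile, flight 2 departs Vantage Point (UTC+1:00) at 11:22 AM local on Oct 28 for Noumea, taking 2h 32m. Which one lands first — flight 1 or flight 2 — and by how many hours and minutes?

Flight 1 in UTC: 8:11 AM − 10:00 = 10:11 PM on Oct 28.
+2 hours and 49 minutes → arrive 1:00 AM UTC on Oct 29.
Flight 2 in UTC: 11:22 AM − 1:00 = 10:22 AM on Oct 28.
+2 hours and 32 minutes → arrive 12:54 PM UTC on Oct 28.
Flight 2 lands earlier by 12 hours 6 minutes.

the second, by 12 hours 6 minutes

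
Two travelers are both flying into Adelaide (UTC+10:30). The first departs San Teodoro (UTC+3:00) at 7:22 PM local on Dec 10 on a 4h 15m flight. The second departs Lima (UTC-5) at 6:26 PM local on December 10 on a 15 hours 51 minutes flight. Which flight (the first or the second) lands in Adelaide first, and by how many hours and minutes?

Flight 1 in UTC: 7:22 PM − 3:00 = 4:22 PM on Dec 10.
+4 hours 15 minutes → arrive 8:37 PM UTC on Dec 10.
Flight 2 in UTC: 6:26 PM + 5:00 = 11:26 PM on Dec 10.
+15 hours 51 minutes → arrive 3:17 PM UTC on Dec 11.
Flight 1 lands earlier by 18 hours 40 minutes.

the first, by 18 hours 40 minutes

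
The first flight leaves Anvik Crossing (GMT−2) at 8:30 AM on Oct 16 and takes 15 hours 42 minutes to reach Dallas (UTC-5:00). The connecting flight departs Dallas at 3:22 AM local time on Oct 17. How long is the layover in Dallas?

6 hours 10 minutes

Convert departure to UTC: 8:30 AM + 2:00 = 10:30 AM UTC on Oct 16.
Add 15 hours 42 minutes flight time → 2:12 AM UTC (Oct 17).
Dallas is UTC−5:00, so local arrival = 2:12 AM − 5:00 = 9:12 PM on Oct 16.
Layover = 3:22 AM − 9:12 PM (+1 day) = 6 hours 10 minutes.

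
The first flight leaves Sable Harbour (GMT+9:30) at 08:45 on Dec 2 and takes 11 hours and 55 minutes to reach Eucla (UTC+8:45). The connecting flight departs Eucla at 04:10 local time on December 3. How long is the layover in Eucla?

Convert departure to UTC: 08:45 − 9:30 = 23:15 UTC on Dec 1.
Add 11 hours 55 minutes flight time → 11:10 UTC (Dec 2).
Eucla is UTC+8:45, so local arrival = 11:10 + 8:45 = 19:55 on Dec 2.
Layover = 04:10 − 19:55 (+1 day) = 8 hours 15 minutes.

8 hours 15 minutes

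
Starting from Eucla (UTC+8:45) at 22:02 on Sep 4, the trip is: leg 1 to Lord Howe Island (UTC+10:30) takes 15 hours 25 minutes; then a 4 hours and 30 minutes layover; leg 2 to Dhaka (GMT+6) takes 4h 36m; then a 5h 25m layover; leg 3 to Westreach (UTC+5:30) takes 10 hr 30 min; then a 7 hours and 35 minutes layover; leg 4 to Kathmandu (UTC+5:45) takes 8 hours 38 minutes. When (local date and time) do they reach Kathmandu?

Convert departure to UTC: 22:02 − 8:45 = 13:17 UTC on Sep 4.
Add 15 hours 25 minutes leg 1 → 04:42 UTC (Sep 5).
Add 4 hours and 30 minutes layover in Lord Howe Island → 09:12 UTC.
Add 4 hours 36 minutes leg 2 → 13:48 UTC.
Add 5 hours 25 minutes layover in Dhaka → 19:13 UTC.
Add 10 hours and 30 minutes leg 3 → 05:43 UTC (Sep 6).
Add 7 hours and 35 minutes layover in Westreach → 13:18 UTC.
Add 8 hours 38 minutes leg 4 → 21:56 UTC.
Kathmandu is UTC+5:45, so local arrival = 21:56 + 5:45 = 03:41 on Sep 7.

03:41 on September 7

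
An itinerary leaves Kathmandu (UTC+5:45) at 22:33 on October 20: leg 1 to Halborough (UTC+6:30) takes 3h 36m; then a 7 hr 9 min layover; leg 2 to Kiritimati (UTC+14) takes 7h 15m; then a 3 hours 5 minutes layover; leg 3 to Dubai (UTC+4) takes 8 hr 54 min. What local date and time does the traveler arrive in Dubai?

Convert departure to UTC: 22:33 − 5:45 = 16:48 UTC on Oct 20.
Add 3 hours and 36 minutes leg 1 → 20:24 UTC.
Add 7 hours and 9 minutes layover in Halborough → 03:33 UTC (Oct 21).
Add 7 hours 15 minutes leg 2 → 10:48 UTC.
Add 3 hours and 5 minutes layover in Kiritimati → 13:53 UTC.
Add 8 hours and 54 minutes leg 3 → 22:47 UTC.
Dubai is UTC+4:00, so local arrival = 22:47 + 4:00 = 02:47 on Oct 22.

02:47 on October 22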